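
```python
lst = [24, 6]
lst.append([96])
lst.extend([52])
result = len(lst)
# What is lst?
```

After line 1: lst = [24, 6]
After line 2 (append adds [96] as single element): lst = [24, 6, [96]]
After line 3 (extend unpacks [52], adds 52): lst = [24, 6, [96], 52]
After line 4: result = len(lst) = 4

[24, 6, [96], 52]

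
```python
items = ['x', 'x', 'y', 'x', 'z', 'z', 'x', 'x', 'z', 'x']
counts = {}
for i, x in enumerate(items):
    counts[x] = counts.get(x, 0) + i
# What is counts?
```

Initial: counts = {}, items = ['x', 'x', 'y', 'x', 'z', 'z', 'x', 'x', 'z', 'x']
i=0, x='x': counts = {'x': 0}
i=1, x='x': counts = {'x': 1}
i=2, x='y': counts = {'x': 1, 'y': 2}
i=3, x='x': counts = {'x': 4, 'y': 2}
i=4, x='z': counts = {'x': 4, 'y': 2, 'z': 4}
i=5, x='z': counts = {'x': 4, 'y': 2, 'z': 9}
i=6, x='x': counts = {'x': 10, 'y': 2, 'z': 9}
i=7, x='x': counts = {'x': 17, 'y': 2, 'z': 9}
i=8, x='z': counts = {'x': 17, 'y': 2, 'z': 17}
i=9, x='x': counts = {'x': 26, 'y': 2, 'z': 17}

{'x': 26, 'y': 2, 'z': 17}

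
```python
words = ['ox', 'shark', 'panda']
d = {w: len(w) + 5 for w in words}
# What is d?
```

{'ox': 7, 'shark': 10, 'panda': 10}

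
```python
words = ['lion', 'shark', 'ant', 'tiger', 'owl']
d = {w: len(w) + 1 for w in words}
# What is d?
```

{'lion': 5, 'shark': 6, 'ant': 4, 'tiger': 6, 'owl': 4}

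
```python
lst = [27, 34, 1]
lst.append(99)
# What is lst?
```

[27, 34, 1, 99]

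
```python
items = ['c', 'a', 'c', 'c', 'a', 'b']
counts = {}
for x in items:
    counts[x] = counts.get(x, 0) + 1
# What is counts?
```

Initial: counts = {}, items = ['c', 'a', 'c', 'c', 'a', 'b']
See 'c': counts = {'c': 1}
See 'a': counts = {'c': 1, 'a': 1}
See 'c': counts = {'c': 2, 'a': 1}
See 'c': counts = {'c': 3, 'a': 1}
See 'a': counts = {'c': 3, 'a': 2}
See 'b': counts = {'c': 3, 'a': 2, 'b': 1}

{'c': 3, 'a': 2, 'b': 1}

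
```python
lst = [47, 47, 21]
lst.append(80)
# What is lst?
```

[47, 47, 21, 80]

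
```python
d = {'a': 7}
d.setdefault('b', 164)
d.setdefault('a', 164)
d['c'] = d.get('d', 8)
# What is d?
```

After line 1: d = {'a': 7}
After line 2 (setdefault adds 'b'=164): d = {'a': 7, 'b': 164}
After line 3 (setdefault 'a' no-op, already exists): d = {'a': 7, 'b': 164}
After line 4 (get('d', 8) returns default since 'd' not in d): d = {'a': 7, 'b': 164, 'c': 8}

{'a': 7, 'b': 164, 'c': 8}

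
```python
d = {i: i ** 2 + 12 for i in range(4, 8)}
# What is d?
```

{4: 28, 5: 37, 6: 48, 7: 61}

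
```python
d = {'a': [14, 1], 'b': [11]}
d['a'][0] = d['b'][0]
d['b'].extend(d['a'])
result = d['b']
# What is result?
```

After line 1: d = {'a': [14, 1], 'b': [11]}
After line 2 (a[0] = b[0] = 11): d = {'a': [11, 1], 'b': [11]}
After line 3 (b.extend(a) appends [11, 1]): d = {'a': [11, 1], 'b': [11, 11, 1]}
After line 4: result = d['b'] = [11, 11, 1]

[11, 11, 1]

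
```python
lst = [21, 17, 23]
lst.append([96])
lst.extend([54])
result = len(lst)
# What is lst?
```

After line 1: lst = [21, 17, 23]
After line 2 (append adds [96] as single element): lst = [21, 17, 23, [96]]
After line 3 (extend unpacks [54], adds 54): lst = [21, 17, 23, [96], 54]
After line 4: result = len(lst) = 5

[21, 17, 23, [96], 54]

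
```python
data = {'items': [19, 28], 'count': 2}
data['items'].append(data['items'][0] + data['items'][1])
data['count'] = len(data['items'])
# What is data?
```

After line 1: data = {'items': [19, 28], 'count': 2}
After line 2 (append 19 + 28 = 47): data = {'items': [19, 28, 47], 'count': 2}
After line 3 (count = len(items) = 3): data = {'items': [19, 28, 47], 'count': 3}

{'items': [19, 28, 47], 'count': 3}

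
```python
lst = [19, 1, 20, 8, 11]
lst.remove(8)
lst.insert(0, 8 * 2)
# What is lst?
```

After line 1: lst = [19, 1, 20, 8, 11]
After line 2 (remove first 8): lst = [19, 1, 20, 11]
After line 3 (insert 16 at index 0): lst = [16, 19, 1, 20, 11]

[16, 19, 1, 20, 11]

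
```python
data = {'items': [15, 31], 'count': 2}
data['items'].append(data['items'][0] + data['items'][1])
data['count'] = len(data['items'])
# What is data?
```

After line 1: data = {'items': [15, 31], 'count': 2}
After line 2 (append 15 + 31 = 46): data = {'items': [15, 31, 46], 'count': 2}
After line 3 (count = len(items) = 3): data = {'items': [15, 31, 46], 'count': 3}

{'items': [15, 31, 46], 'count': 3}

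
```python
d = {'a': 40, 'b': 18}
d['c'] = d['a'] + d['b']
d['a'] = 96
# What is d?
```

After line 1: d = {'a': 40, 'b': 18}
After line 2 (d['c'] = 40 + 18): d = {'a': 40, 'b': 18, 'c': 58}
After line 3: d = {'a': 96, 'b': 18, 'c': 58}

{'a': 96, 'b': 18, 'c': 58}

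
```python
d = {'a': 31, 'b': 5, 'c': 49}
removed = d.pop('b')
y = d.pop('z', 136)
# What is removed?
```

After line 1: d = {'a': 31, 'b': 5, 'c': 49}
After line 2 (pop 'b' returns 5): d = {'a': 31, 'c': 49}, removed = 5
After line 3 (pop 'z' missing, returns default 136): d = {'a': 31, 'c': 49}, y = 136

5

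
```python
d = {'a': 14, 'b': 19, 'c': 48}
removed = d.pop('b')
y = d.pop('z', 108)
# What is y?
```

After line 1: d = {'a': 14, 'b': 19, 'c': 48}
After line 2 (pop 'b' returns 19): d = {'a': 14, 'c': 48}, removed = 19
After line 3 (pop 'z' missing, returns default 108): d = {'a': 14, 'c': 48}, y = 108

108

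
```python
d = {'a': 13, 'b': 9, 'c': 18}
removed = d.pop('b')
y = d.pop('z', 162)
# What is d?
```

After line 1: d = {'a': 13, 'b': 9, 'c': 18}
After line 2 (pop 'b' returns 9): d = {'a': 13, 'c': 18}, removed = 9
After line 3 (pop 'z' missing, returns default 162): d = {'a': 13, 'c': 18}, y = 162

{'a': 13, 'c': 18}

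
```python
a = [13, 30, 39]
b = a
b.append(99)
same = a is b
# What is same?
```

After line 1: a = [13, 30, 39]
After line 2 (b = a is an alias, same object): a = [13, 30, 39], b = [13, 30, 39]
After line 3 (b.append mutates the shared list): a = [13, 30, 39, 99], b = [13, 30, 39, 99]
After line 4 (same = a is b; same object -> True): same = True

True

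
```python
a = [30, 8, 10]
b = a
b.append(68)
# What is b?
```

After line 1: a = [30, 8, 10]
After line 2 (b = a is an alias, same object): a = [30, 8, 10], b = [30, 8, 10]
After line 3 (b.append mutates the shared list): a = [30, 8, 10, 68], b = [30, 8, 10, 68]

[30, 8, 10, 68]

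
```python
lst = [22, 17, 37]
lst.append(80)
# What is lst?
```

[22, 17, 37, 80]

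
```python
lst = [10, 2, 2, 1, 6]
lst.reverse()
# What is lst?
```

[6, 1, 2, 2, 10]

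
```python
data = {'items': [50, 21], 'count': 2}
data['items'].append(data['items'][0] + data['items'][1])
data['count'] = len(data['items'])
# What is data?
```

After line 1: data = {'items': [50, 21], 'count': 2}
After line 2 (append 50 + 21 = 71): data = {'items': [50, 21, 71], 'count': 2}
After line 3 (count = len(items) = 3): data = {'items': [50, 21, 71], 'count': 3}

{'items': [50, 21, 71], 'count': 3}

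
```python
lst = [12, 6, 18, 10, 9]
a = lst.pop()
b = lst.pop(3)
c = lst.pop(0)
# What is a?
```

After line 1: lst = [12, 6, 18, 10, 9]
After line 2 (pop() -> a = 9): lst = [12, 6, 18, 10]
After line 3 (pop(3) -> b = 10): lst = [12, 6, 18]
After line 4 (pop(0) -> c = 12): lst = [6, 18]

9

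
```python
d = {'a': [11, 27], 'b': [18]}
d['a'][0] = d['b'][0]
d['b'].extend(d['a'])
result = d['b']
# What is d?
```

After line 1: d = {'a': [11, 27], 'b': [18]}
After line 2 (a[0] = b[0] = 18): d = {'a': [18, 27], 'b': [18]}
After line 3 (b.extend(a) appends [18, 27]): d = {'a': [18, 27], 'b': [18, 18, 27]}
After line 4: result = d['b'] = [18, 18, 27]

{'a': [18, 27], 'b': [18, 18, 27]}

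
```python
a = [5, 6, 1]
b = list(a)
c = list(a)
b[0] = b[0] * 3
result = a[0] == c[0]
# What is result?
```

After line 1: a = [5, 6, 1]
After line 2 (b = list(a), copy): a = [5, 6, 1], b = [5, 6, 1]
After line 3 (c = list(a) is a copy, new object): c = [5, 6, 1]
After line 4 (b[0] = 5 * 3 = 15; only b mutates (copy)): a = [5, 6, 1], b = [15, 6, 1], c = [5, 6, 1]
After line 5 (a[0] = 5, c[0] = 5; result = True)

True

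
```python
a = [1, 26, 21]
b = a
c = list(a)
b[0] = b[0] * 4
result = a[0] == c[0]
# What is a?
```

After line 1: a = [1, 26, 21]
After line 2 (b = a, alias): a = [1, 26, 21], b = [1, 26, 21]
After line 3 (c = list(a) is a copy, new object): c = [1, 26, 21]
After line 4 (b[0] = 1 * 4 = 4; mutates shared a/b): a = b = [4, 26, 21], c = [1, 26, 21]
After line 5 (a[0] = 4, c[0] = 1; result = False)

[4, 26, 21]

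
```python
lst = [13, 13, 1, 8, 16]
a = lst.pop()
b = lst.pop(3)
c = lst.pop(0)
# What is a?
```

After line 1: lst = [13, 13, 1, 8, 16]
After line 2 (pop() -> a = 16): lst = [13, 13, 1, 8]
After line 3 (pop(3) -> b = 8): lst = [13, 13, 1]
After line 4 (pop(0) -> c = 13): lst = [13, 1]

16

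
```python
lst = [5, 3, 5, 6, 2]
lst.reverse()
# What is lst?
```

[2, 6, 5, 3, 5]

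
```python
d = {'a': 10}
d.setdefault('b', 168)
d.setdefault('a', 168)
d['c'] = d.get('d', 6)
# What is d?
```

After line 1: d = {'a': 10}
After line 2 (setdefault adds 'b'=168): d = {'a': 10, 'b': 168}
After line 3 (setdefault 'a' no-op, already exists): d = {'a': 10, 'b': 168}
After line 4 (get('d', 6) returns default since 'd' not in d): d = {'a': 10, 'b': 168, 'c': 6}

{'a': 10, 'b': 168, 'c': 6}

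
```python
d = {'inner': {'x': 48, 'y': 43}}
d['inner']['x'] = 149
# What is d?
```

After line 1: d = {'inner': {'x': 48, 'y': 43}}
After line 2 (inner x overwritten): d = {'inner': {'x': 149, 'y': 43}}

{'inner': {'x': 149, 'y': 43}}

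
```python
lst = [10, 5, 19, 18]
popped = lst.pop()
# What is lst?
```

[10, 5, 19]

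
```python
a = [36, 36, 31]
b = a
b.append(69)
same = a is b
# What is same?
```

After line 1: a = [36, 36, 31]
After line 2 (b = a is an alias, same object): a = [36, 36, 31], b = [36, 36, 31]
After line 3 (b.append mutates the shared list): a = [36, 36, 31, 69], b = [36, 36, 31, 69]
After line 4 (same = a is b; same object -> True): same = True

True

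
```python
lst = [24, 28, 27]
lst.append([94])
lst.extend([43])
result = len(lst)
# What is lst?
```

After line 1: lst = [24, 28, 27]
After line 2 (append adds [94] as single element): lst = [24, 28, 27, [94]]
After line 3 (extend unpacks [43], adds 43): lst = [24, 28, 27, [94], 43]
After line 4: result = len(lst) = 5

[24, 28, 27, [94], 43]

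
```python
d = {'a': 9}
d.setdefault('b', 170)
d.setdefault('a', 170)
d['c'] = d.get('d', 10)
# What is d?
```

After line 1: d = {'a': 9}
After line 2 (setdefault adds 'b'=170): d = {'a': 9, 'b': 170}
After line 3 (setdefault 'a' no-op, already exists): d = {'a': 9, 'b': 170}
After line 4 (get('d', 10) returns default since 'd' not in d): d = {'a': 9, 'b': 170, 'c': 10}

{'a': 9, 'b': 170, 'c': 10}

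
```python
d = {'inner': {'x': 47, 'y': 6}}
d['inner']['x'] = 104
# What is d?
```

After line 1: d = {'inner': {'x': 47, 'y': 6}}
After line 2 (inner x overwritten): d = {'inner': {'x': 104, 'y': 6}}

{'inner': {'x': 104, 'y': 6}}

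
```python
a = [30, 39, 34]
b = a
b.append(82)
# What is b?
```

After line 1: a = [30, 39, 34]
After line 2 (b = a is an alias, same object): a = [30, 39, 34], b = [30, 39, 34]
After line 3 (b.append mutates the shared list): a = [30, 39, 34, 82], b = [30, 39, 34, 82]

[30, 39, 34, 82]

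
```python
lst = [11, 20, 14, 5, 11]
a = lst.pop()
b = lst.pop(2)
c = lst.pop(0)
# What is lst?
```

After line 1: lst = [11, 20, 14, 5, 11]
After line 2 (pop() -> a = 11): lst = [11, 20, 14, 5]
After line 3 (pop(2) -> b = 14): lst = [11, 20, 5]
After line 4 (pop(0) -> c = 11): lst = [20, 5]

[20, 5]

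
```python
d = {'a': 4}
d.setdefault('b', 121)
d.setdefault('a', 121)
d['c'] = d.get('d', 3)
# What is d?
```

After line 1: d = {'a': 4}
After line 2 (setdefault adds 'b'=121): d = {'a': 4, 'b': 121}
After line 3 (setdefault 'a' no-op, already exists): d = {'a': 4, 'b': 121}
After line 4 (get('d', 3) returns default since 'd' not in d): d = {'a': 4, 'b': 121, 'c': 3}

{'a': 4, 'b': 121, 'c': 3}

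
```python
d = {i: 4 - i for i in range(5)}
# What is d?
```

{0: 4, 1: 3, 2: 2, 3: 1, 4: 0}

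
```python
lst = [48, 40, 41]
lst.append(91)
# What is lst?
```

[48, 40, 41, 91]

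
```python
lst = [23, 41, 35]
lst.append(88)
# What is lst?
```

[23, 41, 35, 88]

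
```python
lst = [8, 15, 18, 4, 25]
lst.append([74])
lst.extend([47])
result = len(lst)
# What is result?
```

After line 1: lst = [8, 15, 18, 4, 25]
After line 2 (append adds [74] as single element): lst = [8, 15, 18, 4, 25, [74]]
After line 3 (extend unpacks [47], adds 47): lst = [8, 15, 18, 4, 25, [74], 47]
After line 4: result = len(lst) = 7

7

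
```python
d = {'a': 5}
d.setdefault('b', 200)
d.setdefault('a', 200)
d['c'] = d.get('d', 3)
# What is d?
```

After line 1: d = {'a': 5}
After line 2 (setdefault adds 'b'=200): d = {'a': 5, 'b': 200}
After line 3 (setdefault 'a' no-op, already exists): d = {'a': 5, 'b': 200}
After line 4 (get('d', 3) returns default since 'd' not in d): d = {'a': 5, 'b': 200, 'c': 3}

{'a': 5, 'b': 200, 'c': 3}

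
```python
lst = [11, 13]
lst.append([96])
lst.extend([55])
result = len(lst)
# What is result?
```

After line 1: lst = [11, 13]
After line 2 (append adds [96] as single element): lst = [11, 13, [96]]
After line 3 (extend unpacks [55], adds 55): lst = [11, 13, [96], 55]
After line 4: result = len(lst) = 4

4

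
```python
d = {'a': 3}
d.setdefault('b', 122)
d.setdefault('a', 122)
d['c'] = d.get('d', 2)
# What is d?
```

After line 1: d = {'a': 3}
After line 2 (setdefault adds 'b'=122): d = {'a': 3, 'b': 122}
After line 3 (setdefault 'a' no-op, already exists): d = {'a': 3, 'b': 122}
After line 4 (get('d', 2) returns default since 'd' not in d): d = {'a': 3, 'b': 122, 'c': 2}

{'a': 3, 'b': 122, 'c': 2}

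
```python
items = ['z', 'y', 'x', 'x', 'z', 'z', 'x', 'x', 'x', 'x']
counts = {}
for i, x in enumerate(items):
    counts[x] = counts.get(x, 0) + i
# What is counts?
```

Initial: counts = {}, items = ['z', 'y', 'x', 'x', 'z', 'z', 'x', 'x', 'x', 'x']
i=0, x='z': counts = {'z': 0}
i=1, x='y': counts = {'z': 0, 'y': 1}
i=2, x='x': counts = {'z': 0, 'y': 1, 'x': 2}
i=3, x='x': counts = {'z': 0, 'y': 1, 'x': 5}
i=4, x='z': counts = {'z': 4, 'y': 1, 'x': 5}
i=5, x='z': counts = {'z': 9, 'y': 1, 'x': 5}
i=6, x='x': counts = {'z': 9, 'y': 1, 'x': 11}
i=7, x='x': counts = {'z': 9, 'y': 1, 'x': 18}
i=8, x='x': counts = {'z': 9, 'y': 1, 'x': 26}
i=9, x='x': counts = {'z': 9, 'y': 1, 'x': 35}

{'z': 9, 'y': 1, 'x': 35}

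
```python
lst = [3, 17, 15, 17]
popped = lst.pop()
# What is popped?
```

17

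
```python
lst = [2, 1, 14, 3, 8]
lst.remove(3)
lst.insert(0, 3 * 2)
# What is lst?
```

After line 1: lst = [2, 1, 14, 3, 8]
After line 2 (remove first 3): lst = [2, 1, 14, 8]
After line 3 (insert 6 at index 0): lst = [6, 2, 1, 14, 8]

[6, 2, 1, 14, 8]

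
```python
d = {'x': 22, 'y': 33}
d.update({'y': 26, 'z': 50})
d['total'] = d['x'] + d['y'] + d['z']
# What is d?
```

After line 1: d = {'x': 22, 'y': 33}
After line 2 (y overwritten, z added): d = {'x': 22, 'y': 26, 'z': 50}
After line 3 (total = 22 + 26 + 50 = 98): d = {'x': 22, 'y': 26, 'z': 50, 'total': 98}

{'x': 22, 'y': 26, 'z': 50, 'total': 98}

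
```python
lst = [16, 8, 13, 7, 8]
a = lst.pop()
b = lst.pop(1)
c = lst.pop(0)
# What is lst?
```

After line 1: lst = [16, 8, 13, 7, 8]
After line 2 (pop() -> a = 8): lst = [16, 8, 13, 7]
After line 3 (pop(1) -> b = 8): lst = [16, 13, 7]
After line 4 (pop(0) -> c = 16): lst = [13, 7]

[13, 7]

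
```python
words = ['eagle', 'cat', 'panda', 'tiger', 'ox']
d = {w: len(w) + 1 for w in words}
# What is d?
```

{'eagle': 6, 'cat': 4, 'panda': 6, 'tiger': 6, 'ox': 3}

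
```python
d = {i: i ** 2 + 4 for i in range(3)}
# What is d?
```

{0: 4, 1: 5, 2: 8}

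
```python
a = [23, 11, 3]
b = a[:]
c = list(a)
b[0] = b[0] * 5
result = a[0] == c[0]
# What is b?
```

After line 1: a = [23, 11, 3]
After line 2 (b = a[:], copy): a = [23, 11, 3], b = [23, 11, 3]
After line 3 (c = list(a) is a copy, new object): c = [23, 11, 3]
After line 4 (b[0] = 23 * 5 = 115; only b mutates (copy)): a = [23, 11, 3], b = [115, 11, 3], c = [23, 11, 3]
After line 5 (a[0] = 23, c[0] = 23; result = True)

[115, 11, 3]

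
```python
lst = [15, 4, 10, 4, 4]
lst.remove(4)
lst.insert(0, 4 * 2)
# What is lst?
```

After line 1: lst = [15, 4, 10, 4, 4]
After line 2 (remove first 4): lst = [15, 10, 4, 4]
After line 3 (insert 8 at index 0): lst = [8, 15, 10, 4, 4]

[8, 15, 10, 4, 4]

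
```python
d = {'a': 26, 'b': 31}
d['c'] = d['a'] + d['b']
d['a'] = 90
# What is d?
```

After line 1: d = {'a': 26, 'b': 31}
After line 2 (d['c'] = 26 + 31): d = {'a': 26, 'b': 31, 'c': 57}
After line 3: d = {'a': 90, 'b': 31, 'c': 57}

{'a': 90, 'b': 31, 'c': 57}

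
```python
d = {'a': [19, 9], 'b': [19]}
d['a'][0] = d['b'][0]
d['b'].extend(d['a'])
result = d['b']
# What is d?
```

After line 1: d = {'a': [19, 9], 'b': [19]}
After line 2 (a[0] = b[0] = 19): d = {'a': [19, 9], 'b': [19]}
After line 3 (b.extend(a) appends [19, 9]): d = {'a': [19, 9], 'b': [19, 19, 9]}
After line 4: result = d['b'] = [19, 19, 9]

{'a': [19, 9], 'b': [19, 19, 9]}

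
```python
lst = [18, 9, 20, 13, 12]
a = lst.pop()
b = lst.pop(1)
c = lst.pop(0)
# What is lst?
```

After line 1: lst = [18, 9, 20, 13, 12]
After line 2 (pop() -> a = 12): lst = [18, 9, 20, 13]
After line 3 (pop(1) -> b = 9): lst = [18, 20, 13]
After line 4 (pop(0) -> c = 18): lst = [20, 13]

[20, 13]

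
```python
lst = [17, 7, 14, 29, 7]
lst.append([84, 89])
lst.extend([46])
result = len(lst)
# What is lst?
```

After line 1: lst = [17, 7, 14, 29, 7]
After line 2 (append adds [84, 89] as single element): lst = [17, 7, 14, 29, 7, [84, 89]]
After line 3 (extend unpacks [46], adds 46): lst = [17, 7, 14, 29, 7, [84, 89], 46]
After line 4: result = len(lst) = 7

[17, 7, 14, 29, 7, [84, 89], 46]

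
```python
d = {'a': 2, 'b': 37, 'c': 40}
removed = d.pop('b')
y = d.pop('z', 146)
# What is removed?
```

After line 1: d = {'a': 2, 'b': 37, 'c': 40}
After line 2 (pop 'b' returns 37): d = {'a': 2, 'c': 40}, removed = 37
After line 3 (pop 'z' missing, returns default 146): d = {'a': 2, 'c': 40}, y = 146

37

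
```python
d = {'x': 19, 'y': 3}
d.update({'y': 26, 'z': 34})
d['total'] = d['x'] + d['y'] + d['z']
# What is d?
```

After line 1: d = {'x': 19, 'y': 3}
After line 2 (y overwritten, z added): d = {'x': 19, 'y': 26, 'z': 34}
After line 3 (total = 19 + 26 + 34 = 79): d = {'x': 19, 'y': 26, 'z': 34, 'total': 79}

{'x': 19, 'y': 26, 'z': 34, 'total': 79}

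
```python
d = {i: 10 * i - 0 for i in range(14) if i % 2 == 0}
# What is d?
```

{0: 0, 2: 20, 4: 40, 6: 60, 8: 80, 10: 100, 12: 120}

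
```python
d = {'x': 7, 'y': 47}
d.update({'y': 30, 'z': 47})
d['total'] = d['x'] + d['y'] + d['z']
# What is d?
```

After line 1: d = {'x': 7, 'y': 47}
After line 2 (y overwritten, z added): d = {'x': 7, 'y': 30, 'z': 47}
After line 3 (total = 7 + 30 + 47 = 84): d = {'x': 7, 'y': 30, 'z': 47, 'total': 84}

{'x': 7, 'y': 30, 'z': 47, 'total': 84}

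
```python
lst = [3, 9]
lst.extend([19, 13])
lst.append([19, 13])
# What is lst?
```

After line 1: lst = [3, 9]
After line 2 (extend unpacks [19, 13]): lst = [3, 9, 19, 13]
After line 3 (append adds [19, 13] as single element): lst = [3, 9, 19, 13, [19, 13]]

[3, 9, 19, 13, [19, 13]]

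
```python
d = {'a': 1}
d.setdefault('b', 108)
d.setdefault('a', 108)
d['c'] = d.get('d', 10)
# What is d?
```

After line 1: d = {'a': 1}
After line 2 (setdefault adds 'b'=108): d = {'a': 1, 'b': 108}
After line 3 (setdefault 'a' no-op, already exists): d = {'a': 1, 'b': 108}
After line 4 (get('d', 10) returns default since 'd' not in d): d = {'a': 1, 'b': 108, 'c': 10}

{'a': 1, 'b': 108, 'c': 10}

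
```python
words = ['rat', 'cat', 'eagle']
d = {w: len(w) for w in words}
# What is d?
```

{'rat': 3, 'cat': 3, 'eagle': 5}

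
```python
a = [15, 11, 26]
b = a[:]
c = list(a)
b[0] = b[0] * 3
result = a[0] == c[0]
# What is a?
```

After line 1: a = [15, 11, 26]
After line 2 (b = a[:], copy): a = [15, 11, 26], b = [15, 11, 26]
After line 3 (c = list(a) is a copy, new object): c = [15, 11, 26]
After line 4 (b[0] = 15 * 3 = 45; only b mutates (copy)): a = [15, 11, 26], b = [45, 11, 26], c = [15, 11, 26]
After line 5 (a[0] = 15, c[0] = 15; result = True)

[15, 11, 26]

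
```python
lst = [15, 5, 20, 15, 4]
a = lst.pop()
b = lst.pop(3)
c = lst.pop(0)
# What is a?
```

After line 1: lst = [15, 5, 20, 15, 4]
After line 2 (pop() -> a = 4): lst = [15, 5, 20, 15]
After line 3 (pop(3) -> b = 15): lst = [15, 5, 20]
After line 4 (pop(0) -> c = 15): lst = [5, 20]

4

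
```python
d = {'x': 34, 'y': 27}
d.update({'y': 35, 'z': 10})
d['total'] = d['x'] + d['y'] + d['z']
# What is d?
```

After line 1: d = {'x': 34, 'y': 27}
After line 2 (y overwritten, z added): d = {'x': 34, 'y': 35, 'z': 10}
After line 3 (total = 34 + 35 + 10 = 79): d = {'x': 34, 'y': 35, 'z': 10, 'total': 79}

{'x': 34, 'y': 35, 'z': 10, 'total': 79}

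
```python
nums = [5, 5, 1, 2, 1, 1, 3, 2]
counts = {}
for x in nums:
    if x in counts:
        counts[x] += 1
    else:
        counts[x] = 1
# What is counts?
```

Initial: counts = {}, nums = [5, 5, 1, 2, 1, 1, 3, 2]
See 5: counts = {5: 1}
See 5: counts = {5: 2}
See 1: counts = {5: 2, 1: 1}
See 2: counts = {5: 2, 1: 1, 2: 1}
See 1: counts = {5: 2, 1: 2, 2: 1}
See 1: counts = {5: 2, 1: 3, 2: 1}
See 3: counts = {5: 2, 1: 3, 2: 1, 3: 1}
See 2: counts = {5: 2, 1: 3, 2: 2, 3: 1}

{5: 2, 1: 3, 2: 2, 3: 1}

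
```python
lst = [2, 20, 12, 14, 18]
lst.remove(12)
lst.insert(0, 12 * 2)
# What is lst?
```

After line 1: lst = [2, 20, 12, 14, 18]
After line 2 (remove first 12): lst = [2, 20, 14, 18]
After line 3 (insert 24 at index 0): lst = [24, 2, 20, 14, 18]

[24, 2, 20, 14, 18]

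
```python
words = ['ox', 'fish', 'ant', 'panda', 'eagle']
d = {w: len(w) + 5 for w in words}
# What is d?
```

{'ox': 7, 'fish': 9, 'ant': 8, 'panda': 10, 'eagle': 10}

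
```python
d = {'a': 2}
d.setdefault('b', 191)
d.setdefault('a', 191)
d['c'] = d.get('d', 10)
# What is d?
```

After line 1: d = {'a': 2}
After line 2 (setdefault adds 'b'=191): d = {'a': 2, 'b': 191}
After line 3 (setdefault 'a' no-op, already exists): d = {'a': 2, 'b': 191}
After line 4 (get('d', 10) returns default since 'd' not in d): d = {'a': 2, 'b': 191, 'c': 10}

{'a': 2, 'b': 191, 'c': 10}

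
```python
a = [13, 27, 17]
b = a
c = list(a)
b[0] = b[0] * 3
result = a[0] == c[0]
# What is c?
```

After line 1: a = [13, 27, 17]
After line 2 (b = a, alias): a = [13, 27, 17], b = [13, 27, 17]
After line 3 (c = list(a) is a copy, new object): c = [13, 27, 17]
After line 4 (b[0] = 13 * 3 = 39; mutates shared a/b): a = b = [39, 27, 17], c = [13, 27, 17]
After line 5 (a[0] = 39, c[0] = 13; result = False)

[13, 27, 17]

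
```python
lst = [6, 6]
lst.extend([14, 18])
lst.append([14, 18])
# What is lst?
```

After line 1: lst = [6, 6]
After line 2 (extend unpacks [14, 18]): lst = [6, 6, 14, 18]
After line 3 (append adds [14, 18] as single element): lst = [6, 6, 14, 18, [14, 18]]

[6, 6, 14, 18, [14, 18]]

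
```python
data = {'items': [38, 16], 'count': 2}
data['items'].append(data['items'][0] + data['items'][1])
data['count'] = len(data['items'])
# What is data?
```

After line 1: data = {'items': [38, 16], 'count': 2}
After line 2 (append 38 + 16 = 54): data = {'items': [38, 16, 54], 'count': 2}
After line 3 (count = len(items) = 3): data = {'items': [38, 16, 54], 'count': 3}

{'items': [38, 16, 54], 'count': 3}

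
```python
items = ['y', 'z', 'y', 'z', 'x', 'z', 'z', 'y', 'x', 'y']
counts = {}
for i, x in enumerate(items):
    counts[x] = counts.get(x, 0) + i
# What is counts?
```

Initial: counts = {}, items = ['y', 'z', 'y', 'z', 'x', 'z', 'z', 'y', 'x', 'y']
i=0, x='y': counts = {'y': 0}
i=1, x='z': counts = {'y': 0, 'z': 1}
i=2, x='y': counts = {'y': 2, 'z': 1}
i=3, x='z': counts = {'y': 2, 'z': 4}
i=4, x='x': counts = {'y': 2, 'z': 4, 'x': 4}
i=5, x='z': counts = {'y': 2, 'z': 9, 'x': 4}
i=6, x='z': counts = {'y': 2, 'z': 15, 'x': 4}
i=7, x='y': counts = {'y': 9, 'z': 15, 'x': 4}
i=8, x='x': counts = {'y': 9, 'z': 15, 'x': 12}
i=9, x='y': counts = {'y': 18, 'z': 15, 'x': 12}

{'y': 18, 'z': 15, 'x': 12}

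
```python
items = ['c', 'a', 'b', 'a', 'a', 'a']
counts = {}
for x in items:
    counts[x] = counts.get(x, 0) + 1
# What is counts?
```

Initial: counts = {}, items = ['c', 'a', 'b', 'a', 'a', 'a']
See 'c': counts = {'c': 1}
See 'a': counts = {'c': 1, 'a': 1}
See 'b': counts = {'c': 1, 'a': 1, 'b': 1}
See 'a': counts = {'c': 1, 'a': 2, 'b': 1}
See 'a': counts = {'c': 1, 'a': 3, 'b': 1}
See 'a': counts = {'c': 1, 'a': 4, 'b': 1}

{'c': 1, 'a': 4, 'b': 1}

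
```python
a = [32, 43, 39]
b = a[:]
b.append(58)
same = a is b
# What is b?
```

After line 1: a = [32, 43, 39]
After line 2 (b = a[:] is a shallow copy, new object): a = [32, 43, 39], b = [32, 43, 39]
After line 3 (append only mutates b): a = [32, 43, 39], b = [32, 43, 39, 58]
After line 4 (same = a is b; different objects -> False): same = False

[32, 43, 39, 58]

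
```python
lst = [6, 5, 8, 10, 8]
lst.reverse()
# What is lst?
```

[8, 10, 8, 5, 6]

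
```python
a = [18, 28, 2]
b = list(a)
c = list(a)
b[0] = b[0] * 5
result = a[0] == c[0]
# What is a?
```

After line 1: a = [18, 28, 2]
After line 2 (b = list(a), copy): a = [18, 28, 2], b = [18, 28, 2]
After line 3 (c = list(a) is a copy, new object): c = [18, 28, 2]
After line 4 (b[0] = 18 * 5 = 90; only b mutates (copy)): a = [18, 28, 2], b = [90, 28, 2], c = [18, 28, 2]
After line 5 (a[0] = 18, c[0] = 18; result = True)

[18, 28, 2]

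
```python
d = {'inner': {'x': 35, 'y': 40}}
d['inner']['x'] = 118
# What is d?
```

After line 1: d = {'inner': {'x': 35, 'y': 40}}
After line 2 (inner x overwritten): d = {'inner': {'x': 118, 'y': 40}}

{'inner': {'x': 118, 'y': 40}}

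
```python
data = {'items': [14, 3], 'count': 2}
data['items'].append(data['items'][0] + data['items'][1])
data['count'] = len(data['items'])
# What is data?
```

After line 1: data = {'items': [14, 3], 'count': 2}
After line 2 (append 14 + 3 = 17): data = {'items': [14, 3, 17], 'count': 2}
After line 3 (count = len(items) = 3): data = {'items': [14, 3, 17], 'count': 3}

{'items': [14, 3, 17], 'count': 3}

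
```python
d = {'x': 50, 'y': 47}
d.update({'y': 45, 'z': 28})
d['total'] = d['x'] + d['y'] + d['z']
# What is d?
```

After line 1: d = {'x': 50, 'y': 47}
After line 2 (y overwritten, z added): d = {'x': 50, 'y': 45, 'z': 28}
After line 3 (total = 50 + 45 + 28 = 123): d = {'x': 50, 'y': 45, 'z': 28, 'total': 123}

{'x': 50, 'y': 45, 'z': 28, 'total': 123}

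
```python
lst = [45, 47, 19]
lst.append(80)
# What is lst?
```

[45, 47, 19, 80]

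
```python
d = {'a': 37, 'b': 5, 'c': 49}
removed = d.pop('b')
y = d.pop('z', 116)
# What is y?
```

After line 1: d = {'a': 37, 'b': 5, 'c': 49}
After line 2 (pop 'b' returns 5): d = {'a': 37, 'c': 49}, removed = 5
After line 3 (pop 'z' missing, returns default 116): d = {'a': 37, 'c': 49}, y = 116

116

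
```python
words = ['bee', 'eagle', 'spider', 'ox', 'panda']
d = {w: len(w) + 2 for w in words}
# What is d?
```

{'bee': 5, 'eagle': 7, 'spider': 8, 'ox': 4, 'panda': 7}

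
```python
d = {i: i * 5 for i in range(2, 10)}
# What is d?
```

{2: 10, 3: 15, 4: 20, 5: 25, 6: 30, 7: 35, 8: 40, 9: 45}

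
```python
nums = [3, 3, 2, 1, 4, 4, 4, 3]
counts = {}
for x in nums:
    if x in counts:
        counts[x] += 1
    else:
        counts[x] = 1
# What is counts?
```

Initial: counts = {}, nums = [3, 3, 2, 1, 4, 4, 4, 3]
See 3: counts = {3: 1}
See 3: counts = {3: 2}
See 2: counts = {3: 2, 2: 1}
See 1: counts = {3: 2, 2: 1, 1: 1}
See 4: counts = {3: 2, 2: 1, 1: 1, 4: 1}
See 4: counts = {3: 2, 2: 1, 1: 1, 4: 2}
See 4: counts = {3: 2, 2: 1, 1: 1, 4: 3}
See 3: counts = {3: 3, 2: 1, 1: 1, 4: 3}

{3: 3, 2: 1, 1: 1, 4: 3}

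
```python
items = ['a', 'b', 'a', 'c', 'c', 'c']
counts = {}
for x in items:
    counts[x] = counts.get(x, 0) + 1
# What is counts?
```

Initial: counts = {}, items = ['a', 'b', 'a', 'c', 'c', 'c']
See 'a': counts = {'a': 1}
See 'b': counts = {'a': 1, 'b': 1}
See 'a': counts = {'a': 2, 'b': 1}
See 'c': counts = {'a': 2, 'b': 1, 'c': 1}
See 'c': counts = {'a': 2, 'b': 1, 'c': 2}
See 'c': counts = {'a': 2, 'b': 1, 'c': 3}

{'a': 2, 'b': 1, 'c': 3}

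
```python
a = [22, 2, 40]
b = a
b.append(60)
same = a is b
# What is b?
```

After line 1: a = [22, 2, 40]
After line 2 (b = a is an alias, same object): a = [22, 2, 40], b = [22, 2, 40]
After line 3 (b.append mutates the shared list): a = [22, 2, 40, 60], b = [22, 2, 40, 60]
After line 4 (same = a is b; same object -> True): same = True

[22, 2, 40, 60]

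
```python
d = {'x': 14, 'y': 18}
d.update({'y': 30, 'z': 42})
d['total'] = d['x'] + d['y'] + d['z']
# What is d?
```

After line 1: d = {'x': 14, 'y': 18}
After line 2 (y overwritten, z added): d = {'x': 14, 'y': 30, 'z': 42}
After line 3 (total = 14 + 30 + 42 = 86): d = {'x': 14, 'y': 30, 'z': 42, 'total': 86}

{'x': 14, 'y': 30, 'z': 42, 'total': 86}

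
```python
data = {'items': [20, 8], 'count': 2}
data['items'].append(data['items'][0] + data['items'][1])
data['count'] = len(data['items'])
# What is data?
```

After line 1: data = {'items': [20, 8], 'count': 2}
After line 2 (append 20 + 8 = 28): data = {'items': [20, 8, 28], 'count': 2}
After line 3 (count = len(items) = 3): data = {'items': [20, 8, 28], 'count': 3}

{'items': [20, 8, 28], 'count': 3}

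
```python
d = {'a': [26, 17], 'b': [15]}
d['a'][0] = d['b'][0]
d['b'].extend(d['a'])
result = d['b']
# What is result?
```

After line 1: d = {'a': [26, 17], 'b': [15]}
After line 2 (a[0] = b[0] = 15): d = {'a': [15, 17], 'b': [15]}
After line 3 (b.extend(a) appends [15, 17]): d = {'a': [15, 17], 'b': [15, 15, 17]}
After line 4: result = d['b'] = [15, 15, 17]

[15, 15, 17]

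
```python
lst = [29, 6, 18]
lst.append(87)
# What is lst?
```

[29, 6, 18, 87]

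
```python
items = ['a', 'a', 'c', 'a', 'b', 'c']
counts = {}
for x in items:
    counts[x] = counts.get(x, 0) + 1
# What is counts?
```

Initial: counts = {}, items = ['a', 'a', 'c', 'a', 'b', 'c']
See 'a': counts = {'a': 1}
See 'a': counts = {'a': 2}
See 'c': counts = {'a': 2, 'c': 1}
See 'a': counts = {'a': 3, 'c': 1}
See 'b': counts = {'a': 3, 'c': 1, 'b': 1}
See 'c': counts = {'a': 3, 'c': 2, 'b': 1}

{'a': 3, 'c': 2, 'b': 1}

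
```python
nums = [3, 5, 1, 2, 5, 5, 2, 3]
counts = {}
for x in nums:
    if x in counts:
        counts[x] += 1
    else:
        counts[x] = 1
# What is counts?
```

Initial: counts = {}, nums = [3, 5, 1, 2, 5, 5, 2, 3]
See 3: counts = {3: 1}
See 5: counts = {3: 1, 5: 1}
See 1: counts = {3: 1, 5: 1, 1: 1}
See 2: counts = {3: 1, 5: 1, 1: 1, 2: 1}
See 5: counts = {3: 1, 5: 2, 1: 1, 2: 1}
See 5: counts = {3: 1, 5: 3, 1: 1, 2: 1}
See 2: counts = {3: 1, 5: 3, 1: 1, 2: 2}
See 3: counts = {3: 2, 5: 3, 1: 1, 2: 2}

{3: 2, 5: 3, 1: 1, 2: 2}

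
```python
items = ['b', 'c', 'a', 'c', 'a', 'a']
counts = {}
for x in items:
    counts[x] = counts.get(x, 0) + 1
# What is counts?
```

Initial: counts = {}, items = ['b', 'c', 'a', 'c', 'a', 'a']
See 'b': counts = {'b': 1}
See 'c': counts = {'b': 1, 'c': 1}
See 'a': counts = {'b': 1, 'c': 1, 'a': 1}
See 'c': counts = {'b': 1, 'c': 2, 'a': 1}
See 'a': counts = {'b': 1, 'c': 2, 'a': 2}
See 'a': counts = {'b': 1, 'c': 2, 'a': 3}

{'b': 1, 'c': 2, 'a': 3}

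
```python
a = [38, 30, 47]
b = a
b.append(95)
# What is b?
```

After line 1: a = [38, 30, 47]
After line 2 (b = a is an alias, same object): a = [38, 30, 47], b = [38, 30, 47]
After line 3 (b.append mutates the shared list): a = [38, 30, 47, 95], b = [38, 30, 47, 95]

[38, 30, 47, 95]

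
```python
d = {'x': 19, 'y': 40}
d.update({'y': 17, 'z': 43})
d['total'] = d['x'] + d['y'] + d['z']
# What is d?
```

After line 1: d = {'x': 19, 'y': 40}
After line 2 (y overwritten, z added): d = {'x': 19, 'y': 17, 'z': 43}
After line 3 (total = 19 + 17 + 43 = 79): d = {'x': 19, 'y': 17, 'z': 43, 'total': 79}

{'x': 19, 'y': 17, 'z': 43, 'total': 79}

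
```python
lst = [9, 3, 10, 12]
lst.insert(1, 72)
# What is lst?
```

[9, 72, 3, 10, 12]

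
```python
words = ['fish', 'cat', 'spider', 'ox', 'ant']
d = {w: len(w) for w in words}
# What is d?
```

{'fish': 4, 'cat': 3, 'spider': 6, 'ox': 2, 'ant': 3}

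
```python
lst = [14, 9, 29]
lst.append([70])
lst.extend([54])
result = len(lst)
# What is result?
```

After line 1: lst = [14, 9, 29]
After line 2 (append adds [70] as single element): lst = [14, 9, 29, [70]]
After line 3 (extend unpacks [54], adds 54): lst = [14, 9, 29, [70], 54]
After line 4: result = len(lst) = 5

5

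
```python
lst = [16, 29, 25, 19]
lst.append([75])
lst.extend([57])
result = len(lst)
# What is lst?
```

After line 1: lst = [16, 29, 25, 19]
After line 2 (append adds [75] as single element): lst = [16, 29, 25, 19, [75]]
After line 3 (extend unpacks [57], adds 57): lst = [16, 29, 25, 19, [75], 57]
After line 4: result = len(lst) = 6

[16, 29, 25, 19, [75], 57]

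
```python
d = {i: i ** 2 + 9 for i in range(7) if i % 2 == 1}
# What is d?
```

{1: 10, 3: 18, 5: 34}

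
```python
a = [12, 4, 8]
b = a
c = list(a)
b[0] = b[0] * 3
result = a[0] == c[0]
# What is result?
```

After line 1: a = [12, 4, 8]
After line 2 (b = a, alias): a = [12, 4, 8], b = [12, 4, 8]
After line 3 (c = list(a) is a copy, new object): c = [12, 4, 8]
After line 4 (b[0] = 12 * 3 = 36; mutates shared a/b): a = b = [36, 4, 8], c = [12, 4, 8]
After line 5 (a[0] = 36, c[0] = 12; result = False)

False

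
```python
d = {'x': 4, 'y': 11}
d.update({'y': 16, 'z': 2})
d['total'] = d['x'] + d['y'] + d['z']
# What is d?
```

After line 1: d = {'x': 4, 'y': 11}
After line 2 (y overwritten, z added): d = {'x': 4, 'y': 16, 'z': 2}
After line 3 (total = 4 + 16 + 2 = 22): d = {'x': 4, 'y': 16, 'z': 2, 'total': 22}

{'x': 4, 'y': 16, 'z': 2, 'total': 22}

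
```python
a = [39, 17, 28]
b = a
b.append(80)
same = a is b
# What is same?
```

After line 1: a = [39, 17, 28]
After line 2 (b = a is an alias, same object): a = [39, 17, 28], b = [39, 17, 28]
After line 3 (b.append mutates the shared list): a = [39, 17, 28, 80], b = [39, 17, 28, 80]
After line 4 (same = a is b; same object -> True): same = True

True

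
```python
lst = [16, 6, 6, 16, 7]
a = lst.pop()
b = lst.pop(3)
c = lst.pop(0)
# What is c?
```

After line 1: lst = [16, 6, 6, 16, 7]
After line 2 (pop() -> a = 7): lst = [16, 6, 6, 16]
After line 3 (pop(3) -> b = 16): lst = [16, 6, 6]
After line 4 (pop(0) -> c = 16): lst = [6, 6]

16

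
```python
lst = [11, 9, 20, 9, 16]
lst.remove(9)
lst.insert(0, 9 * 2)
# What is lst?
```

After line 1: lst = [11, 9, 20, 9, 16]
After line 2 (remove first 9): lst = [11, 20, 9, 16]
After line 3 (insert 18 at index 0): lst = [18, 11, 20, 9, 16]

[18, 11, 20, 9, 16]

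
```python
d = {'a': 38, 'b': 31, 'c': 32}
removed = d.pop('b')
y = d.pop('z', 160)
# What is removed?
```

After line 1: d = {'a': 38, 'b': 31, 'c': 32}
After line 2 (pop 'b' returns 31): d = {'a': 38, 'c': 32}, removed = 31
After line 3 (pop 'z' missing, returns default 160): d = {'a': 38, 'c': 32}, y = 160

31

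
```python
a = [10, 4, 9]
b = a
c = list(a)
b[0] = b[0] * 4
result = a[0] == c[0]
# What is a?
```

After line 1: a = [10, 4, 9]
After line 2 (b = a, alias): a = [10, 4, 9], b = [10, 4, 9]
After line 3 (c = list(a) is a copy, new object): c = [10, 4, 9]
After line 4 (b[0] = 10 * 4 = 40; mutates shared a/b): a = b = [40, 4, 9], c = [10, 4, 9]
After line 5 (a[0] = 40, c[0] = 10; result = False)

[40, 4, 9]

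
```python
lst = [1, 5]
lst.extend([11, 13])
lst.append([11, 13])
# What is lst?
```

After line 1: lst = [1, 5]
After line 2 (extend unpacks [11, 13]): lst = [1, 5, 11, 13]
After line 3 (append adds [11, 13] as single element): lst = [1, 5, 11, 13, [11, 13]]

[1, 5, 11, 13, [11, 13]]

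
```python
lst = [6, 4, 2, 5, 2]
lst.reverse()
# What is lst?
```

[2, 5, 2, 4, 6]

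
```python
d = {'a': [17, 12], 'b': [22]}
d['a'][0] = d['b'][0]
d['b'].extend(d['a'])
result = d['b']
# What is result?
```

After line 1: d = {'a': [17, 12], 'b': [22]}
After line 2 (a[0] = b[0] = 22): d = {'a': [22, 12], 'b': [22]}
After line 3 (b.extend(a) appends [22, 12]): d = {'a': [22, 12], 'b': [22, 22, 12]}
After line 4: result = d['b'] = [22, 22, 12]

[22, 22, 12]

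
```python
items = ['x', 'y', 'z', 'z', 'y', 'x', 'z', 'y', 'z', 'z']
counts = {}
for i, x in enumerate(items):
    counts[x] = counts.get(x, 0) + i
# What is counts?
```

Initial: counts = {}, items = ['x', 'y', 'z', 'z', 'y', 'x', 'z', 'y', 'z', 'z']
i=0, x='x': counts = {'x': 0}
i=1, x='y': counts = {'x': 0, 'y': 1}
i=2, x='z': counts = {'x': 0, 'y': 1, 'z': 2}
i=3, x='z': counts = {'x': 0, 'y': 1, 'z': 5}
i=4, x='y': counts = {'x': 0, 'y': 5, 'z': 5}
i=5, x='x': counts = {'x': 5, 'y': 5, 'z': 5}
i=6, x='z': counts = {'x': 5, 'y': 5, 'z': 11}
i=7, x='y': counts = {'x': 5, 'y': 12, 'z': 11}
i=8, x='z': counts = {'x': 5, 'y': 12, 'z': 19}
i=9, x='z': counts = {'x': 5, 'y': 12, 'z': 28}

{'x': 5, 'y': 12, 'z': 28}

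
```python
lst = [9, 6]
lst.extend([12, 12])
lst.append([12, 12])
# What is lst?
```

After line 1: lst = [9, 6]
After line 2 (extend unpacks [12, 12]): lst = [9, 6, 12, 12]
After line 3 (append adds [12, 12] as single element): lst = [9, 6, 12, 12, [12, 12]]

[9, 6, 12, 12, [12, 12]]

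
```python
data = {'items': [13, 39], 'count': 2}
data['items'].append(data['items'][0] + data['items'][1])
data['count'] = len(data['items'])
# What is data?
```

After line 1: data = {'items': [13, 39], 'count': 2}
After line 2 (append 13 + 39 = 52): data = {'items': [13, 39, 52], 'count': 2}
After line 3 (count = len(items) = 3): data = {'items': [13, 39, 52], 'count': 3}

{'items': [13, 39, 52], 'count': 3}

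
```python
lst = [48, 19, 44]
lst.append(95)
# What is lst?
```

[48, 19, 44, 95]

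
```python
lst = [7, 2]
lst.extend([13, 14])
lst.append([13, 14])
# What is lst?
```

After line 1: lst = [7, 2]
After line 2 (extend unpacks [13, 14]): lst = [7, 2, 13, 14]
After line 3 (append adds [13, 14] as single element): lst = [7, 2, 13, 14, [13, 14]]

[7, 2, 13, 14, [13, 14]]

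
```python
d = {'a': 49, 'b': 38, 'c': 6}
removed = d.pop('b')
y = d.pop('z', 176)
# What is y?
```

After line 1: d = {'a': 49, 'b': 38, 'c': 6}
After line 2 (pop 'b' returns 38): d = {'a': 49, 'c': 6}, removed = 38
After line 3 (pop 'z' missing, returns default 176): d = {'a': 49, 'c': 6}, y = 176

176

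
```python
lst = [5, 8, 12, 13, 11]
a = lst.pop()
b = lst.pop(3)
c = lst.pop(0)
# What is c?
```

After line 1: lst = [5, 8, 12, 13, 11]
After line 2 (pop() -> a = 11): lst = [5, 8, 12, 13]
After line 3 (pop(3) -> b = 13): lst = [5, 8, 12]
After line 4 (pop(0) -> c = 5): lst = [8, 12]

5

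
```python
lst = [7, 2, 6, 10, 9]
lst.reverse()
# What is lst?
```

[9, 10, 6, 2, 7]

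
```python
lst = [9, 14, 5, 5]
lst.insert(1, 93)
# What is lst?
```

[9, 93, 14, 5, 5]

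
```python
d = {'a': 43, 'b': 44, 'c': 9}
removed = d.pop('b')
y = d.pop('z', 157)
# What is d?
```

After line 1: d = {'a': 43, 'b': 44, 'c': 9}
After line 2 (pop 'b' returns 44): d = {'a': 43, 'c': 9}, removed = 44
After line 3 (pop 'z' missing, returns default 157): d = {'a': 43, 'c': 9}, y = 157

{'a': 43, 'c': 9}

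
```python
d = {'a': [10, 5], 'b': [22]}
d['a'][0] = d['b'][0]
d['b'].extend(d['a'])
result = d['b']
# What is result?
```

After line 1: d = {'a': [10, 5], 'b': [22]}
After line 2 (a[0] = b[0] = 22): d = {'a': [22, 5], 'b': [22]}
After line 3 (b.extend(a) appends [22, 5]): d = {'a': [22, 5], 'b': [22, 22, 5]}
After line 4: result = d['b'] = [22, 22, 5]

[22, 22, 5]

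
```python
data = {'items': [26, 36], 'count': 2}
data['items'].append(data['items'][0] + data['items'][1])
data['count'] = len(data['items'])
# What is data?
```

After line 1: data = {'items': [26, 36], 'count': 2}
After line 2 (append 26 + 36 = 62): data = {'items': [26, 36, 62], 'count': 2}
After line 3 (count = len(items) = 3): data = {'items': [26, 36, 62], 'count': 3}

{'items': [26, 36, 62], 'count': 3}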